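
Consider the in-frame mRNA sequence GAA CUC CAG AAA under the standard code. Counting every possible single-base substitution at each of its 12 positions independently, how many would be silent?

6

Codon 1 (GAA, Glu): 1 synonymous substitution.
Codon 2 (CUC, Leu): 3 synonymous substitutions.
Codon 3 (CAG, Gln): 1 synonymous substitution.
Codon 4 (AAA, Lys): 1 synonymous substitution.
Total: 1 + 3 + 1 + 1 = 6.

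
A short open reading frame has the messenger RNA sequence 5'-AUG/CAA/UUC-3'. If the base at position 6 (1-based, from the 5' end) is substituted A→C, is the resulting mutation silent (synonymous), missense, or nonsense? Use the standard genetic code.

Position 6 falls in codon 2: CAA → Gln.
After the substitution the codon is CAC → His.
Gln ≠ His, so this is a missense mutation.

missense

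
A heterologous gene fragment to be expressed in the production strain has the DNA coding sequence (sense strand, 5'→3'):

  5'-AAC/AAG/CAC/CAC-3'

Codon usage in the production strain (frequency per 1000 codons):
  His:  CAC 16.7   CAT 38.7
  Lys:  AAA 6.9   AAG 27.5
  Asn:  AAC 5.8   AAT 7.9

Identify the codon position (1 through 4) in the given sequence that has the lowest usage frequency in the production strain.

1

Codon 1 AAC (Asn): 5.8 per 1000.
Codon 2 AAG (Lys): 27.5 per 1000.
Codon 3 CAC (His): 16.7 per 1000.
Codon 4 CAC (His): 16.7 per 1000.
Lowest frequency is 5.8 at codon 1.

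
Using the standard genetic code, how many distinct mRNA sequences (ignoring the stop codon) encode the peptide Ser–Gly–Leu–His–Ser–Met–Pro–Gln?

Ser: 6 codons.
Gly: 4 codons.
Leu: 6 codons.
His: 2 codons.
Ser: 6 codons.
Met: 1 codon.
Pro: 4 codons.
Gln: 2 codons.
6 × 4 × 6 × 2 × 6 × 1 × 4 × 2 = 13824.

13824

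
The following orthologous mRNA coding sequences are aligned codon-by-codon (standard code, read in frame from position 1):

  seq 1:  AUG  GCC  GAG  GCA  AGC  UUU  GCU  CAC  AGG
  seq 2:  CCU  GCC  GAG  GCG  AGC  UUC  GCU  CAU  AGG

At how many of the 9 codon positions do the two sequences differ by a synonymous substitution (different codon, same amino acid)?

3

Codon 1: AUG Met / CCU Pro — nonsynonymous.
Codon 2: GCC Ala / GCC Ala — identical.
Codon 3: GAG Glu / GAG Glu — identical.
Codon 4: GCA Ala / GCG Ala — synonymous.
Codon 5: AGC Ser / AGC Ser — identical.
Codon 6: UUU Phe / UUC Phe — synonymous.
Codon 7: GCU Ala / GCU Ala — identical.
Codon 8: CAC His / CAU His — synonymous.
Codon 9: AGG Arg / AGG Arg — identical.
Synonymous differences: 3.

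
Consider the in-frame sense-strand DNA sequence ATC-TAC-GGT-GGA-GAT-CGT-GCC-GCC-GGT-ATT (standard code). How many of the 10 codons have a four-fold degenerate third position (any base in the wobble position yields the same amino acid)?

6

Codon 1 ATC (Ile): third position 3-fold.
Codon 2 TAC (Tyr): third position 2-fold.
Codon 3 GGT (Gly): third position 4-fold.
Codon 4 GGA (Gly): third position 4-fold.
Codon 5 GAT (Asp): third position 2-fold.
Codon 6 CGT (Arg): third position 4-fold.
Codon 7 GCC (Ala): third position 4-fold.
Codon 8 GCC (Ala): third position 4-fold.
Codon 9 GGT (Gly): third position 4-fold.
Codon 10 ATT (Ile): third position 3-fold.
Four-fold degenerate third positions: 6.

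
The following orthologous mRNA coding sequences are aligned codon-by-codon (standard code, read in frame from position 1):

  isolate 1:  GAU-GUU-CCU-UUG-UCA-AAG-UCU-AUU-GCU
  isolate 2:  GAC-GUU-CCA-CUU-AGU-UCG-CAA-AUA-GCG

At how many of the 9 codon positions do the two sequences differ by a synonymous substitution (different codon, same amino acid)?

Codon 1: GAU Asp / GAC Asp — synonymous.
Codon 2: GUU Val / GUU Val — identical.
Codon 3: CCU Pro / CCA Pro — synonymous.
Codon 4: UUG Leu / CUU Leu — synonymous.
Codon 5: UCA Ser / AGU Ser — synonymous.
Codon 6: AAG Lys / UCG Ser — nonsynonymous.
Codon 7: UCU Ser / CAA Gln — nonsynonymous.
Codon 8: AUU Ile / AUA Ile — synonymous.
Codon 9: GCU Ala / GCG Ala — synonymous.
Synonymous differences: 6.

6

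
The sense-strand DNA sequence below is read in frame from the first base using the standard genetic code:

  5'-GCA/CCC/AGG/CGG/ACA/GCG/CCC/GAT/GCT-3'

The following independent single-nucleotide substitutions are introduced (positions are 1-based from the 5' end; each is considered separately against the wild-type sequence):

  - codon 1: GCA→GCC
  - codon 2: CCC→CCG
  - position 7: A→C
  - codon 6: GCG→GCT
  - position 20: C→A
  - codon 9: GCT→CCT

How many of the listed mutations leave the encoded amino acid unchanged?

4

Codon 1: GCA (Ala) → GCC (Ala) — synonymous.
Codon 2: CCC (Pro) → CCG (Pro) — synonymous.
Codon 3: AGG (Arg) → CGG (Arg) — synonymous.
Codon 6: GCG (Ala) → GCT (Ala) — synonymous.
Codon 7: CCC (Pro) → CAC (His) — missense.
Codon 9: GCT (Ala) → CCT (Pro) — missense.
Synonymous: 4 of 6.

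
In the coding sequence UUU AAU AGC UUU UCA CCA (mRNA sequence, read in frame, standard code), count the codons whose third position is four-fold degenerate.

Codon 1 UUU (Phe): third position 2-fold.
Codon 2 AAU (Asn): third position 2-fold.
Codon 3 AGC (Ser): third position 2-fold.
Codon 4 UUU (Phe): third position 2-fold.
Codon 5 UCA (Ser): third position 4-fold.
Codon 6 CCA (Pro): third position 4-fold.
Four-fold degenerate third positions: 2.

2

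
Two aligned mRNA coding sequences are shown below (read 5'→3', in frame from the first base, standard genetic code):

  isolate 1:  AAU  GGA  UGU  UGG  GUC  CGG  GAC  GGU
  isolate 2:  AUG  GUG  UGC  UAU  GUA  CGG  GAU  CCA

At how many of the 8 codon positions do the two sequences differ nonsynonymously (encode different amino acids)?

4

Codon 1: AAU Asn / AUG Met — nonsynonymous.
Codon 2: GGA Gly / GUG Val — nonsynonymous.
Codon 3: UGU Cys / UGC Cys — synonymous.
Codon 4: UGG Trp / UAU Tyr — nonsynonymous.
Codon 5: GUC Val / GUA Val — synonymous.
Codon 6: CGG Arg / CGG Arg — identical.
Codon 7: GAC Asp / GAU Asp — synonymous.
Codon 8: GGU Gly / CCA Pro — nonsynonymous.
Nonsynonymous differences: 4.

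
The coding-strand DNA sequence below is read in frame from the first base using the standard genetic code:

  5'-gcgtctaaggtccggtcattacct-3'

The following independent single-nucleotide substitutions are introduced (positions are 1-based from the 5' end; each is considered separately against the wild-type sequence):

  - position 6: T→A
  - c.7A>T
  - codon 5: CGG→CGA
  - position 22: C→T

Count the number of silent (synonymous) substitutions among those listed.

2

Codon 2: TCT (Ser) → TCA (Ser) — synonymous.
Codon 3: AAG (Lys) → TAG (Stop) — nonsense.
Codon 5: CGG (Arg) → CGA (Arg) — synonymous.
Codon 8: CCT (Pro) → TCT (Ser) — missense.
Synonymous: 2 of 4.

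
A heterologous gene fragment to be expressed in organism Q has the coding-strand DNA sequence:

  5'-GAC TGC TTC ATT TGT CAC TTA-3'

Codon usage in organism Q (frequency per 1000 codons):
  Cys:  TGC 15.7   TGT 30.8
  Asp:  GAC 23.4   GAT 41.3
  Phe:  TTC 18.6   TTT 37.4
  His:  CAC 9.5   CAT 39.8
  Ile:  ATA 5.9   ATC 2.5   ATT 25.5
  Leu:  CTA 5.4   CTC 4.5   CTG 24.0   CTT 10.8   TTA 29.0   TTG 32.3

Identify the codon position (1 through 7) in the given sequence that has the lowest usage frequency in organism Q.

Codon 1 GAC (Asp): 23.4 per 1000.
Codon 2 TGC (Cys): 15.7 per 1000.
Codon 3 TTC (Phe): 18.6 per 1000.
Codon 4 ATT (Ile): 25.5 per 1000.
Codon 5 TGT (Cys): 30.8 per 1000.
Codon 6 CAC (His): 9.5 per 1000.
Codon 7 TTA (Leu): 29.0 per 1000.
Lowest frequency is 9.5 at codon 6.

6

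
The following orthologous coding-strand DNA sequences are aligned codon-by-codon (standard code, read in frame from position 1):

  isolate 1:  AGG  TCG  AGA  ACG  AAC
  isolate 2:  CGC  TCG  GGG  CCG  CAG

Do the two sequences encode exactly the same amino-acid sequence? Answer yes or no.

Codon 1: AGG Arg / CGC Arg — synonymous.
Codon 2: TCG Ser / TCG Ser — identical.
Codon 3: AGA Arg / GGG Gly — nonsynonymous.
Codon 4: ACG Thr / CCG Pro — nonsynonymous.
Codon 5: AAC Asn / CAG Gln — nonsynonymous.
Nonsynonymous differences: 3 → different protein.

no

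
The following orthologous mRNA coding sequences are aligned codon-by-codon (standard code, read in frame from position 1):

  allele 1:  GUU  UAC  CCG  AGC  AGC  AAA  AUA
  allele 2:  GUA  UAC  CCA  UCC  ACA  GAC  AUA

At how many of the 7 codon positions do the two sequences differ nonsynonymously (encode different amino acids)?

Codon 1: GUU Val / GUA Val — synonymous.
Codon 2: UAC Tyr / UAC Tyr — identical.
Codon 3: CCG Pro / CCA Pro — synonymous.
Codon 4: AGC Ser / UCC Ser — synonymous.
Codon 5: AGC Ser / ACA Thr — nonsynonymous.
Codon 6: AAA Lys / GAC Asp — nonsynonymous.
Codon 7: AUA Ile / AUA Ile — identical.
Nonsynonymous differences: 2.

2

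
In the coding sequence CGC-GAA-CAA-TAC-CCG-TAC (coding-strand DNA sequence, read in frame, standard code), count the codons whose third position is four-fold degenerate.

2

Codon 1 CGC (Arg): third position 4-fold.
Codon 2 GAA (Glu): third position 2-fold.
Codon 3 CAA (Gln): third position 2-fold.
Codon 4 TAC (Tyr): third position 2-fold.
Codon 5 CCG (Pro): third position 4-fold.
Codon 6 TAC (Tyr): third position 2-fold.
Four-fold degenerate third positions: 2.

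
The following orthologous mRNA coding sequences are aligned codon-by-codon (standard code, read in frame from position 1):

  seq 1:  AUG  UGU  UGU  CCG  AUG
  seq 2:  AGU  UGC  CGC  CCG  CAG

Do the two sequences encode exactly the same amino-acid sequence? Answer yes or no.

Codon 1: AUG Met / AGU Ser — nonsynonymous.
Codon 2: UGU Cys / UGC Cys — synonymous.
Codon 3: UGU Cys / CGC Arg — nonsynonymous.
Codon 4: CCG Pro / CCG Pro — identical.
Codon 5: AUG Met / CAG Gln — nonsynonymous.
Nonsynonymous differences: 3 → different protein.

no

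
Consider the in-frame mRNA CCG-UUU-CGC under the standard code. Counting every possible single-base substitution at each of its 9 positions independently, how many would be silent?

7

Codon 1 (CCG, Pro): 3 synonymous substitutions.
Codon 2 (UUU, Phe): 1 synonymous substitution.
Codon 3 (CGC, Arg): 3 synonymous substitutions.
Total: 3 + 1 + 3 = 7.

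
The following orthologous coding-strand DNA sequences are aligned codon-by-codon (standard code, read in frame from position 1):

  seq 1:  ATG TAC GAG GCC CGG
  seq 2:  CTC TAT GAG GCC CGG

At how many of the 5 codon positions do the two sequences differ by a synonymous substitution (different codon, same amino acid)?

Codon 1: ATG Met / CTC Leu — nonsynonymous.
Codon 2: TAC Tyr / TAT Tyr — synonymous.
Codon 3: GAG Glu / GAG Glu — identical.
Codon 4: GCC Ala / GCC Ala — identical.
Codon 5: CGG Arg / CGG Arg — identical.
Synonymous differences: 1.

1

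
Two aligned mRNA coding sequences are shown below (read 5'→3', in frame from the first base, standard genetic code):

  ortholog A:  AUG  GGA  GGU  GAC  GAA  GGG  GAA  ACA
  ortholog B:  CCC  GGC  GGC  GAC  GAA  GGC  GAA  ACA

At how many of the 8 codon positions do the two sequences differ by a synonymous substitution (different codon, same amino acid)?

Codon 1: AUG Met / CCC Pro — nonsynonymous.
Codon 2: GGA Gly / GGC Gly — synonymous.
Codon 3: GGU Gly / GGC Gly — synonymous.
Codon 4: GAC Asp / GAC Asp — identical.
Codon 5: GAA Glu / GAA Glu — identical.
Codon 6: GGG Gly / GGC Gly — synonymous.
Codon 7: GAA Glu / GAA Glu — identical.
Codon 8: ACA Thr / ACA Thr — identical.
Synonymous differences: 3.

3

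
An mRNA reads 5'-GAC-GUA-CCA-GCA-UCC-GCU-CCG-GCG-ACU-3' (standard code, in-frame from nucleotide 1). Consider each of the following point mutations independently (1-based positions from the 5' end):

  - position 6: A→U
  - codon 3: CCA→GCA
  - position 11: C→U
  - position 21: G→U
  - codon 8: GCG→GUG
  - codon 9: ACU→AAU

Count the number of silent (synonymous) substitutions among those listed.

2

Codon 2: GUA (Val) → GUU (Val) — synonymous.
Codon 3: CCA (Pro) → GCA (Ala) — missense.
Codon 4: GCA (Ala) → GUA (Val) — missense.
Codon 7: CCG (Pro) → CCU (Pro) — synonymous.
Codon 8: GCG (Ala) → GUG (Val) — missense.
Codon 9: ACU (Thr) → AAU (Asn) — missense.
Synonymous: 2 of 6.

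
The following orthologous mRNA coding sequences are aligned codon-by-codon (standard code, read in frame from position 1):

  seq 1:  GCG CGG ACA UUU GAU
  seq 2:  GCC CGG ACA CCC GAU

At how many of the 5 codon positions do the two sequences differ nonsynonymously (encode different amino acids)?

Codon 1: GCG Ala / GCC Ala — synonymous.
Codon 2: CGG Arg / CGG Arg — identical.
Codon 3: ACA Thr / ACA Thr — identical.
Codon 4: UUU Phe / CCC Pro — nonsynonymous.
Codon 5: GAU Asp / GAU Asp — identical.
Nonsynonymous differences: 1.

1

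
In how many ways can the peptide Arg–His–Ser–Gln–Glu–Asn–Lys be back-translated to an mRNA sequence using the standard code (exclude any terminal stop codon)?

Arg: 6 codons.
His: 2 codons.
Ser: 6 codons.
Gln: 2 codons.
Glu: 2 codons.
Asn: 2 codons.
Lys: 2 codons.
6 × 2 × 6 × 2 × 2 × 2 × 2 = 1152.

1152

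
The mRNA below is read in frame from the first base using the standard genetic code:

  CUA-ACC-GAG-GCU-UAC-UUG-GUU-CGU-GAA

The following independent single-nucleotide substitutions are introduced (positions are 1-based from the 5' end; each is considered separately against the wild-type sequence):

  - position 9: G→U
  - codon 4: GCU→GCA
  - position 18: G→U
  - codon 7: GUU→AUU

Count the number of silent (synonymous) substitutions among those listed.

Codon 3: GAG (Glu) → GAU (Asp) — missense.
Codon 4: GCU (Ala) → GCA (Ala) — synonymous.
Codon 6: UUG (Leu) → UUU (Phe) — missense.
Codon 7: GUU (Val) → AUU (Ile) — missense.
Synonymous: 1 of 4.

1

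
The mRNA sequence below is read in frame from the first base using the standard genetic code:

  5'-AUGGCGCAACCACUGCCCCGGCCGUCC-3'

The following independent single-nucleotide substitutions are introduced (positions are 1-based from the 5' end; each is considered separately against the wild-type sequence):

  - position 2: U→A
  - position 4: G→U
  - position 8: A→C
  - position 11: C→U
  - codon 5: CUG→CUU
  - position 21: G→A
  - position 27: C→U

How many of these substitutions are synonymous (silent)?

Codon 1: AUG (Met) → AAG (Lys) — missense.
Codon 2: GCG (Ala) → UCG (Ser) — missense.
Codon 3: CAA (Gln) → CCA (Pro) — missense.
Codon 4: CCA (Pro) → CUA (Leu) — missense.
Codon 5: CUG (Leu) → CUU (Leu) — synonymous.
Codon 7: CGG (Arg) → CGA (Arg) — synonymous.
Codon 9: UCC (Ser) → UCU (Ser) — synonymous.
Synonymous: 3 of 7.

3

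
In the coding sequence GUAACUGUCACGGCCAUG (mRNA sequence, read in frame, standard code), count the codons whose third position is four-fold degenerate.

5

Codon 1 GUA (Val): third position 4-fold.
Codon 2 ACU (Thr): third position 4-fold.
Codon 3 GUC (Val): third position 4-fold.
Codon 4 ACG (Thr): third position 4-fold.
Codon 5 GCC (Ala): third position 4-fold.
Codon 6 AUG (Met): third position 1-fold.
Four-fold degenerate third positions: 5.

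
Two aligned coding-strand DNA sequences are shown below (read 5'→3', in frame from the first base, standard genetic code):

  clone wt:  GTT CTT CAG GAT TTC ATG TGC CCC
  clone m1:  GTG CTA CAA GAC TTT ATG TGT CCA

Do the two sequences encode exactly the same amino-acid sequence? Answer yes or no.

Codon 1: GTT Val / GTG Val — synonymous.
Codon 2: CTT Leu / CTA Leu — synonymous.
Codon 3: CAG Gln / CAA Gln — synonymous.
Codon 4: GAT Asp / GAC Asp — synonymous.
Codon 5: TTC Phe / TTT Phe — synonymous.
Codon 6: ATG Met / ATG Met — identical.
Codon 7: TGC Cys / TGT Cys — synonymous.
Codon 8: CCC Pro / CCA Pro — synonymous.
Nonsynonymous differences: 0 → same protein.

yes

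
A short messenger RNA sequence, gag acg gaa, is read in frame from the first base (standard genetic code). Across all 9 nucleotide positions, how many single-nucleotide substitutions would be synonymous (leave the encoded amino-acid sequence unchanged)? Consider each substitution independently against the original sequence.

Codon 1 (GAG, Glu): 1 synonymous substitution.
Codon 2 (ACG, Thr): 3 synonymous substitutions.
Codon 3 (GAA, Glu): 1 synonymous substitution.
Total: 1 + 3 + 1 = 5.

5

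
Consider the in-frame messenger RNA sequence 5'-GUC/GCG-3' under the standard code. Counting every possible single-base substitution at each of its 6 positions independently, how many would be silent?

Codon 1 (GUC, Val): 3 synonymous substitutions.
Codon 2 (GCG, Ala): 3 synonymous substitutions.
Total: 3 + 3 = 6.

6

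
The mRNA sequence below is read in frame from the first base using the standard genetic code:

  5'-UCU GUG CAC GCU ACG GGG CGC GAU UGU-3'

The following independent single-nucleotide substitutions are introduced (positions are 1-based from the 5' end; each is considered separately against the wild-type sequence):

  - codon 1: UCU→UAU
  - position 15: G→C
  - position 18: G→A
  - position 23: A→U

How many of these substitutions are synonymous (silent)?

Codon 1: UCU (Ser) → UAU (Tyr) — missense.
Codon 5: ACG (Thr) → ACC (Thr) — synonymous.
Codon 6: GGG (Gly) → GGA (Gly) — synonymous.
Codon 8: GAU (Asp) → GUU (Val) — missense.
Synonymous: 2 of 4.

2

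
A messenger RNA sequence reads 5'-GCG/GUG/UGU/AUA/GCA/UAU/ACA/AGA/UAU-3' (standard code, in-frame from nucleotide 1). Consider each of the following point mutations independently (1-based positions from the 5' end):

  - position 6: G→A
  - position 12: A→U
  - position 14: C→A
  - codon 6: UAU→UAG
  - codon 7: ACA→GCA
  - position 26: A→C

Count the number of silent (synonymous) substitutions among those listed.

2

Codon 2: GUG (Val) → GUA (Val) — synonymous.
Codon 4: AUA (Ile) → AUU (Ile) — synonymous.
Codon 5: GCA (Ala) → GAA (Glu) — missense.
Codon 6: UAU (Tyr) → UAG (Stop) — nonsense.
Codon 7: ACA (Thr) → GCA (Ala) — missense.
Codon 9: UAU (Tyr) → UCU (Ser) — missense.
Synonymous: 2 of 6.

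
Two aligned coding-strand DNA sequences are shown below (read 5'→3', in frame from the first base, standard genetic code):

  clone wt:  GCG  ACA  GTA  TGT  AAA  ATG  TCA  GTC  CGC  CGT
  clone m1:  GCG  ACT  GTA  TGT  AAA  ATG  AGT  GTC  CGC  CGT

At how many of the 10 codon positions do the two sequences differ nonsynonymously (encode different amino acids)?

0

Codon 1: GCG Ala / GCG Ala — identical.
Codon 2: ACA Thr / ACT Thr — synonymous.
Codon 3: GTA Val / GTA Val — identical.
Codon 4: TGT Cys / TGT Cys — identical.
Codon 5: AAA Lys / AAA Lys — identical.
Codon 6: ATG Met / ATG Met — identical.
Codon 7: TCA Ser / AGT Ser — synonymous.
Codon 8: GTC Val / GTC Val — identical.
Codon 9: CGC Arg / CGC Arg — identical.
Codon 10: CGT Arg / CGT Arg — identical.
Nonsynonymous differences: 0.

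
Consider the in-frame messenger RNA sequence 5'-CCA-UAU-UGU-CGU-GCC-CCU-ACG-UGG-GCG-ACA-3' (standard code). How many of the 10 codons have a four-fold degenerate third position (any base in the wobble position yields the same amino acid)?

7

Codon 1 CCA (Pro): third position 4-fold.
Codon 2 UAU (Tyr): third position 2-fold.
Codon 3 UGU (Cys): third position 2-fold.
Codon 4 CGU (Arg): third position 4-fold.
Codon 5 GCC (Ala): third position 4-fold.
Codon 6 CCU (Pro): third position 4-fold.
Codon 7 ACG (Thr): third position 4-fold.
Codon 8 UGG (Trp): third position 1-fold.
Codon 9 GCG (Ala): third position 4-fold.
Codon 10 ACA (Thr): third position 4-fold.
Four-fold degenerate third positions: 7.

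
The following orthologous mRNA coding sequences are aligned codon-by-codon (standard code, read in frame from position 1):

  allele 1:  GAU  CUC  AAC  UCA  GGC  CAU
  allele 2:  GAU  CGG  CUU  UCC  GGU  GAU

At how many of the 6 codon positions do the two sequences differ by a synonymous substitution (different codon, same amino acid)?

Codon 1: GAU Asp / GAU Asp — identical.
Codon 2: CUC Leu / CGG Arg — nonsynonymous.
Codon 3: AAC Asn / CUU Leu — nonsynonymous.
Codon 4: UCA Ser / UCC Ser — synonymous.
Codon 5: GGC Gly / GGU Gly — synonymous.
Codon 6: CAU His / GAU Asp — nonsynonymous.
Synonymous differences: 2.

2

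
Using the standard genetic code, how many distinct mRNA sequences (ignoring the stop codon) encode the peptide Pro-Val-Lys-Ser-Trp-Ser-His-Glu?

Pro: 4 codons.
Val: 4 codons.
Lys: 2 codons.
Ser: 6 codons.
Trp: 1 codon.
Ser: 6 codons.
His: 2 codons.
Glu: 2 codons.
4 × 4 × 2 × 6 × 1 × 6 × 2 × 2 = 4608.

4608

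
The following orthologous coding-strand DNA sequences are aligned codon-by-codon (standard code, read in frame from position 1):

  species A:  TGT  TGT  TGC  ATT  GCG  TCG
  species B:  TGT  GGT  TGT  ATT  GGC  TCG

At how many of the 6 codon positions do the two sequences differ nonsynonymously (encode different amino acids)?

2

Codon 1: TGT Cys / TGT Cys — identical.
Codon 2: TGT Cys / GGT Gly — nonsynonymous.
Codon 3: TGC Cys / TGT Cys — synonymous.
Codon 4: ATT Ile / ATT Ile — identical.
Codon 5: GCG Ala / GGC Gly — nonsynonymous.
Codon 6: TCG Ser / TCG Ser — identical.
Nonsynonymous differences: 2.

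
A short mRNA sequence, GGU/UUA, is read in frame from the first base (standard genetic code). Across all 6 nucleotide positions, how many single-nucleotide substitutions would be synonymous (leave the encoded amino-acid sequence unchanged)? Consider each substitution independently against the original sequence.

5

Codon 1 (GGU, Gly): 3 synonymous substitutions.
Codon 2 (UUA, Leu): 2 synonymous substitutions.
Total: 3 + 2 = 5.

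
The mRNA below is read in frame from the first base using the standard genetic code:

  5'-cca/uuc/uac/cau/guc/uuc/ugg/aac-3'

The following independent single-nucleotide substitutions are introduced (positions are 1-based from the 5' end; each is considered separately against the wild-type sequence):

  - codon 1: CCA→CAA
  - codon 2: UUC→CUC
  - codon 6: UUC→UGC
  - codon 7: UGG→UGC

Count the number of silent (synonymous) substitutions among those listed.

0

Codon 1: CCA (Pro) → CAA (Gln) — missense.
Codon 2: UUC (Phe) → CUC (Leu) — missense.
Codon 6: UUC (Phe) → UGC (Cys) — missense.
Codon 7: UGG (Trp) → UGC (Cys) — missense.
Synonymous: 0 of 4.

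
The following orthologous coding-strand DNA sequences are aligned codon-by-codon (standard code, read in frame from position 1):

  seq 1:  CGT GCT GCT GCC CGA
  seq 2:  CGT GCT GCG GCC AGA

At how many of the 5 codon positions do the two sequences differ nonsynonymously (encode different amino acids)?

0

Codon 1: CGT Arg / CGT Arg — identical.
Codon 2: GCT Ala / GCT Ala — identical.
Codon 3: GCT Ala / GCG Ala — synonymous.
Codon 4: GCC Ala / GCC Ala — identical.
Codon 5: CGA Arg / AGA Arg — synonymous.
Nonsynonymous differences: 0.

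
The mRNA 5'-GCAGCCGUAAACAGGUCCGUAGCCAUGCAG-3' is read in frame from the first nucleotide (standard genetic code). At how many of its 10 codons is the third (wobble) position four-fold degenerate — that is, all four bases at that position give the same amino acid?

6

Codon 1 GCA (Ala): third position 4-fold.
Codon 2 GCC (Ala): third position 4-fold.
Codon 3 GUA (Val): third position 4-fold.
Codon 4 AAC (Asn): third position 2-fold.
Codon 5 AGG (Arg): third position 2-fold.
Codon 6 UCC (Ser): third position 4-fold.
Codon 7 GUA (Val): third position 4-fold.
Codon 8 GCC (Ala): third position 4-fold.
Codon 9 AUG (Met): third position 1-fold.
Codon 10 CAG (Gln): third position 2-fold.
Four-fold degenerate third positions: 6.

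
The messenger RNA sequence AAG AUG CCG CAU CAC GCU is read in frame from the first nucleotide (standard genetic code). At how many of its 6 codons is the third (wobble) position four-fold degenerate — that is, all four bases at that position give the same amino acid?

2

Codon 1 AAG (Lys): third position 2-fold.
Codon 2 AUG (Met): third position 1-fold.
Codon 3 CCG (Pro): third position 4-fold.
Codon 4 CAU (His): third position 2-fold.
Codon 5 CAC (His): third position 2-fold.
Codon 6 GCU (Ala): third position 4-fold.
Four-fold degenerate third positions: 2.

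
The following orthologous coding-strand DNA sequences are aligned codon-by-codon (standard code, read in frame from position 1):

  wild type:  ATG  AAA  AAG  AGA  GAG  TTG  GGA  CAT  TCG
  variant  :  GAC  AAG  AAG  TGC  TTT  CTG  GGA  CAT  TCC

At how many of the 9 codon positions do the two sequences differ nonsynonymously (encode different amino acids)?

Codon 1: ATG Met / GAC Asp — nonsynonymous.
Codon 2: AAA Lys / AAG Lys — synonymous.
Codon 3: AAG Lys / AAG Lys — identical.
Codon 4: AGA Arg / TGC Cys — nonsynonymous.
Codon 5: GAG Glu / TTT Phe — nonsynonymous.
Codon 6: TTG Leu / CTG Leu — synonymous.
Codon 7: GGA Gly / GGA Gly — identical.
Codon 8: CAT His / CAT His — identical.
Codon 9: TCG Ser / TCC Ser — synonymous.
Nonsynonymous differences: 3.

3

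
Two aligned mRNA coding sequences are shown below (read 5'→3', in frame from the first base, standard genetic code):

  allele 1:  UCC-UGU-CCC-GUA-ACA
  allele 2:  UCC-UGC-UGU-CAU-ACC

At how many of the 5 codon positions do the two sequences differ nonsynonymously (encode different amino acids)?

Codon 1: UCC Ser / UCC Ser — identical.
Codon 2: UGU Cys / UGC Cys — synonymous.
Codon 3: CCC Pro / UGU Cys — nonsynonymous.
Codon 4: GUA Val / CAU His — nonsynonymous.
Codon 5: ACA Thr / ACC Thr — synonymous.
Nonsynonymous differences: 2.

2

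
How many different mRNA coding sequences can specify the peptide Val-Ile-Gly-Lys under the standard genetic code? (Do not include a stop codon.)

96

Val: 4 codons.
Ile: 3 codons.
Gly: 4 codons.
Lys: 2 codons.
4 × 3 × 4 × 2 = 96.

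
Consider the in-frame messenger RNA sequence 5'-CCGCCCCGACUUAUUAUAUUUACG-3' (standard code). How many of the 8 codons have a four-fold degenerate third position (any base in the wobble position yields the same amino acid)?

Codon 1 CCG (Pro): third position 4-fold.
Codon 2 CCC (Pro): third position 4-fold.
Codon 3 CGA (Arg): third position 4-fold.
Codon 4 CUU (Leu): third position 4-fold.
Codon 5 AUU (Ile): third position 3-fold.
Codon 6 AUA (Ile): third position 3-fold.
Codon 7 UUU (Phe): third position 2-fold.
Codon 8 ACG (Thr): third position 4-fold.
Four-fold degenerate third positions: 5.

5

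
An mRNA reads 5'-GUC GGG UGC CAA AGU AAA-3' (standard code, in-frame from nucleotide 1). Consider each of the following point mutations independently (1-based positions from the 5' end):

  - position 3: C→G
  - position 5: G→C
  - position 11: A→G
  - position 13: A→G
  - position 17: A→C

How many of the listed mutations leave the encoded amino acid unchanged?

1

Codon 1: GUC (Val) → GUG (Val) — synonymous.
Codon 2: GGG (Gly) → GCG (Ala) — missense.
Codon 4: CAA (Gln) → CGA (Arg) — missense.
Codon 5: AGU (Ser) → GGU (Gly) — missense.
Codon 6: AAA (Lys) → ACA (Thr) — missense.
Synonymous: 1 of 5.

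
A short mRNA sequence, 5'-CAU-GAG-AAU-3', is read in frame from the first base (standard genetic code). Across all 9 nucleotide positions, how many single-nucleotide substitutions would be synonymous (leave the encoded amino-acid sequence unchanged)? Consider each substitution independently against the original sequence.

Codon 1 (CAU, His): 1 synonymous substitution.
Codon 2 (GAG, Glu): 1 synonymous substitution.
Codon 3 (AAU, Asn): 1 synonymous substitution.
Total: 1 + 1 + 1 = 3.

3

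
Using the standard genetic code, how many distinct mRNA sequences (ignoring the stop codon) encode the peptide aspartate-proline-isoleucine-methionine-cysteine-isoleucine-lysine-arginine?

1728

Asp: 2 codons.
Pro: 4 codons.
Ile: 3 codons.
Met: 1 codon.
Cys: 2 codons.
Ile: 3 codons.
Lys: 2 codons.
Arg: 6 codons.
2 × 4 × 3 × 1 × 2 × 3 × 2 × 6 = 1728.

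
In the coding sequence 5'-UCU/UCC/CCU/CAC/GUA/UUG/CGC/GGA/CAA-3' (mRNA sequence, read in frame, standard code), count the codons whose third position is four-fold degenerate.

Codon 1 UCU (Ser): third position 4-fold.
Codon 2 UCC (Ser): third position 4-fold.
Codon 3 CCU (Pro): third position 4-fold.
Codon 4 CAC (His): third position 2-fold.
Codon 5 GUA (Val): third position 4-fold.
Codon 6 UUG (Leu): third position 2-fold.
Codon 7 CGC (Arg): third position 4-fold.
Codon 8 GGA (Gly): third position 4-fold.
Codon 9 CAA (Gln): third position 2-fold.
Four-fold degenerate third positions: 6.

6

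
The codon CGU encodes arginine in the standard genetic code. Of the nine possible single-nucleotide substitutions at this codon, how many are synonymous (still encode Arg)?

3

Position 1: none → 0 synonymous.
Position 2: none → 0 synonymous.
Position 3: CGC, CGA, CGG → 3 synonymous.
Total: 0 + 0 + 3 = 3.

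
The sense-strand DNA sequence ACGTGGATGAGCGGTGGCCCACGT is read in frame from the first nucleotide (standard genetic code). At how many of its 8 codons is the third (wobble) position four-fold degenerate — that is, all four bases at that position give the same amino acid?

5

Codon 1 ACG (Thr): third position 4-fold.
Codon 2 TGG (Trp): third position 1-fold.
Codon 3 ATG (Met): third position 1-fold.
Codon 4 AGC (Ser): third position 2-fold.
Codon 5 GGT (Gly): third position 4-fold.
Codon 6 GGC (Gly): third position 4-fold.
Codon 7 CCA (Pro): third position 4-fold.
Codon 8 CGT (Arg): third position 4-fold.
Four-fold degenerate third positions: 5.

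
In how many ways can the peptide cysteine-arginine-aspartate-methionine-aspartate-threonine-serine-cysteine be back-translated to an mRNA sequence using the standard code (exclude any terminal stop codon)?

Cys: 2 codons.
Arg: 6 codons.
Asp: 2 codons.
Met: 1 codon.
Asp: 2 codons.
Thr: 4 codons.
Ser: 6 codons.
Cys: 2 codons.
2 × 6 × 2 × 1 × 2 × 4 × 6 × 2 = 2304.

2304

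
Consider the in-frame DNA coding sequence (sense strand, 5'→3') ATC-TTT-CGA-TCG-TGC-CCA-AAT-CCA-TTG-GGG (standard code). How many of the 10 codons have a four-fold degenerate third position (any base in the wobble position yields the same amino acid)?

5

Codon 1 ATC (Ile): third position 3-fold.
Codon 2 TTT (Phe): third position 2-fold.
Codon 3 CGA (Arg): third position 4-fold.
Codon 4 TCG (Ser): third position 4-fold.
Codon 5 TGC (Cys): third position 2-fold.
Codon 6 CCA (Pro): third position 4-fold.
Codon 7 AAT (Asn): third position 2-fold.
Codon 8 CCA (Pro): third position 4-fold.
Codon 9 TTG (Leu): third position 2-fold.
Codon 10 GGG (Gly): third position 4-fold.
Four-fold degenerate third positions: 5.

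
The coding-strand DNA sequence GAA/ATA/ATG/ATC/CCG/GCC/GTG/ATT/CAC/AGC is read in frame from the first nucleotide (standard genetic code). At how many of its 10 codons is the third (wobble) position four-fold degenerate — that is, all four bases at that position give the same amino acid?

3

Codon 1 GAA (Glu): third position 2-fold.
Codon 2 ATA (Ile): third position 3-fold.
Codon 3 ATG (Met): third position 1-fold.
Codon 4 ATC (Ile): third position 3-fold.
Codon 5 CCG (Pro): third position 4-fold.
Codon 6 GCC (Ala): third position 4-fold.
Codon 7 GTG (Val): third position 4-fold.
Codon 8 ATT (Ile): third position 3-fold.
Codon 9 CAC (His): third position 2-fold.
Codon 10 AGC (Ser): third position 2-fold.
Four-fold degenerate third positions: 3.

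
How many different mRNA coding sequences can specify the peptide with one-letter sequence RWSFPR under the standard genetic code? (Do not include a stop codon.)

Arg: 6 codons.
Trp: 1 codon.
Ser: 6 codons.
Phe: 2 codons.
Pro: 4 codons.
Arg: 6 codons.
6 × 1 × 6 × 2 × 4 × 6 = 1728.

1728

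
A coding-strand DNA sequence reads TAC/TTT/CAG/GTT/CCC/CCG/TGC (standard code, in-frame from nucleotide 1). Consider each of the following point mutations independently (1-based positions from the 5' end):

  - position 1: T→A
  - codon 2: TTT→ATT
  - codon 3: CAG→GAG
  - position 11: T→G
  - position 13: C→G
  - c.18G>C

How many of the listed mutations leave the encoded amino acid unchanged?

1

Codon 1: TAC (Tyr) → AAC (Asn) — missense.
Codon 2: TTT (Phe) → ATT (Ile) — missense.
Codon 3: CAG (Gln) → GAG (Glu) — missense.
Codon 4: GTT (Val) → GGT (Gly) — missense.
Codon 5: CCC (Pro) → GCC (Ala) — missense.
Codon 6: CCG (Pro) → CCC (Pro) — synonymous.
Synonymous: 1 of 6.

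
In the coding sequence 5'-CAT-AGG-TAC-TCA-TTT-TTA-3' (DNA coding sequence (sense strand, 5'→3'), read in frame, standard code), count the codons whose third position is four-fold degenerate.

1

Codon 1 CAT (His): third position 2-fold.
Codon 2 AGG (Arg): third position 2-fold.
Codon 3 TAC (Tyr): third position 2-fold.
Codon 4 TCA (Ser): third position 4-fold.
Codon 5 TTT (Phe): third position 2-fold.
Codon 6 TTA (Leu): third position 2-fold.
Four-fold degenerate third positions: 1.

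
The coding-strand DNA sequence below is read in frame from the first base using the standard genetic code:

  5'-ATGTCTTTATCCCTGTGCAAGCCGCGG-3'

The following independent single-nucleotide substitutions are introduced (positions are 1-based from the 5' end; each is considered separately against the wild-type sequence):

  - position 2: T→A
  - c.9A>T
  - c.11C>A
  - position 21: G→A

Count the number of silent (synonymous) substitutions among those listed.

Codon 1: ATG (Met) → AAG (Lys) — missense.
Codon 3: TTA (Leu) → TTT (Phe) — missense.
Codon 4: TCC (Ser) → TAC (Tyr) — missense.
Codon 7: AAG (Lys) → AAA (Lys) — synonymous.
Synonymous: 1 of 4.

1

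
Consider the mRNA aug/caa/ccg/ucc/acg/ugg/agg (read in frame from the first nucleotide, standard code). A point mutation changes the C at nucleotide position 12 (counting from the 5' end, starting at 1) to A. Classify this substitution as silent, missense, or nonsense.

Position 12 falls in codon 4: UCC → Ser.
After the substitution the codon is UCA → Ser.
Both encode Ser, so the change is synonymous.

silent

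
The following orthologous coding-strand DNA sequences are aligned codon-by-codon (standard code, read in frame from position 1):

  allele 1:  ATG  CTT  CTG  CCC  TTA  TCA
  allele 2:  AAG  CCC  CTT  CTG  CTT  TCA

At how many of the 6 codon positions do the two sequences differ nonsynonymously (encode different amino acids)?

3

Codon 1: ATG Met / AAG Lys — nonsynonymous.
Codon 2: CTT Leu / CCC Pro — nonsynonymous.
Codon 3: CTG Leu / CTT Leu — synonymous.
Codon 4: CCC Pro / CTG Leu — nonsynonymous.
Codon 5: TTA Leu / CTT Leu — synonymous.
Codon 6: TCA Ser / TCA Ser — identical.
Nonsynonymous differences: 3.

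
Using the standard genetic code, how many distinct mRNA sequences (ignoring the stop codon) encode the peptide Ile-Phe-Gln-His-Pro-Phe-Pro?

768

Ile: 3 codons.
Phe: 2 codons.
Gln: 2 codons.
His: 2 codons.
Pro: 4 codons.
Phe: 2 codons.
Pro: 4 codons.
3 × 2 × 2 × 2 × 4 × 2 × 4 = 768.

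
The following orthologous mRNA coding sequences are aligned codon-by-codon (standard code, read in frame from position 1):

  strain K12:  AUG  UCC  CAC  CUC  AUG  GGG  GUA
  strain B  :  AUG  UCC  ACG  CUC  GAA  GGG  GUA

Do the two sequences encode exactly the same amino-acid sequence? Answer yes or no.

Codon 1: AUG Met / AUG Met — identical.
Codon 2: UCC Ser / UCC Ser — identical.
Codon 3: CAC His / ACG Thr — nonsynonymous.
Codon 4: CUC Leu / CUC Leu — identical.
Codon 5: AUG Met / GAA Glu — nonsynonymous.
Codon 6: GGG Gly / GGG Gly — identical.
Codon 7: GUA Val / GUA Val — identical.
Nonsynonymous differences: 2 → different protein.

no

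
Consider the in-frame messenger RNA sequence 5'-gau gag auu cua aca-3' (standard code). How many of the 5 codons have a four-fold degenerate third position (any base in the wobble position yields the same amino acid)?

Codon 1 GAU (Asp): third position 2-fold.
Codon 2 GAG (Glu): third position 2-fold.
Codon 3 AUU (Ile): third position 3-fold.
Codon 4 CUA (Leu): third position 4-fold.
Codon 5 ACA (Thr): third position 4-fold.
Four-fold degenerate third positions: 2.

2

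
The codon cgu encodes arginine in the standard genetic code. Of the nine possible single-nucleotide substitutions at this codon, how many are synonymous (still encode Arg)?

Position 1: none → 0 synonymous.
Position 2: none → 0 synonymous.
Position 3: CGC, CGA, CGG → 3 synonymous.
Total: 0 + 0 + 3 = 3.

3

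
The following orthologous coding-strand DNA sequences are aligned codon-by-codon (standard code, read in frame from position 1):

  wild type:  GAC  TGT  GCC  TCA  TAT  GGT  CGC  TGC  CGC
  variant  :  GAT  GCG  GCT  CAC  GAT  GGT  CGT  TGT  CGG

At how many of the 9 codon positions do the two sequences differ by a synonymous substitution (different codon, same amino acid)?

Codon 1: GAC Asp / GAT Asp — synonymous.
Codon 2: TGT Cys / GCG Ala — nonsynonymous.
Codon 3: GCC Ala / GCT Ala — synonymous.
Codon 4: TCA Ser / CAC His — nonsynonymous.
Codon 5: TAT Tyr / GAT Asp — nonsynonymous.
Codon 6: GGT Gly / GGT Gly — identical.
Codon 7: CGC Arg / CGT Arg — synonymous.
Codon 8: TGC Cys / TGT Cys — synonymous.
Codon 9: CGC Arg / CGG Arg — synonymous.
Synonymous differences: 5.

5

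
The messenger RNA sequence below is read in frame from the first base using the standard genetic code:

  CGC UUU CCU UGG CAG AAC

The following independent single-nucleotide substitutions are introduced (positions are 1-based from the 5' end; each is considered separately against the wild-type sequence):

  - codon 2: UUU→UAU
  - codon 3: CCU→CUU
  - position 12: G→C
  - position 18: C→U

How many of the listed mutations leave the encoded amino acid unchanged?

1

Codon 2: UUU (Phe) → UAU (Tyr) — missense.
Codon 3: CCU (Pro) → CUU (Leu) — missense.
Codon 4: UGG (Trp) → UGC (Cys) — missense.
Codon 6: AAC (Asn) → AAU (Asn) — synonymous.
Synonymous: 1 of 4.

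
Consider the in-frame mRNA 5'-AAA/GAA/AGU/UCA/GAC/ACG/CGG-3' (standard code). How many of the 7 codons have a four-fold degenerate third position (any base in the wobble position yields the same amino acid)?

Codon 1 AAA (Lys): third position 2-fold.
Codon 2 GAA (Glu): third position 2-fold.
Codon 3 AGU (Ser): third position 2-fold.
Codon 4 UCA (Ser): third position 4-fold.
Codon 5 GAC (Asp): third position 2-fold.
Codon 6 ACG (Thr): third position 4-fold.
Codon 7 CGG (Arg): third position 4-fold.
Four-fold degenerate third positions: 3.

3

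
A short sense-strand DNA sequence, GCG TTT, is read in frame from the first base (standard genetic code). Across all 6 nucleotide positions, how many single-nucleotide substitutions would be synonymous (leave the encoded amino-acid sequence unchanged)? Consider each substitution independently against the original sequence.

4

Codon 1 (GCG, Ala): 3 synonymous substitutions.
Codon 2 (TTT, Phe): 1 synonymous substitution.
Total: 3 + 1 = 4.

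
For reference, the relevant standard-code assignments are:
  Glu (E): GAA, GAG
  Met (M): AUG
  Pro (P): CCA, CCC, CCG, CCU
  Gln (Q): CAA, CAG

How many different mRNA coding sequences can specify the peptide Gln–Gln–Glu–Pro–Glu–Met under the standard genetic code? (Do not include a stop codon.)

64

Gln: 2 codons.
Gln: 2 codons.
Glu: 2 codons.
Pro: 4 codons.
Glu: 2 codons.
Met: 1 codon.
2 × 2 × 2 × 4 × 2 × 1 = 64.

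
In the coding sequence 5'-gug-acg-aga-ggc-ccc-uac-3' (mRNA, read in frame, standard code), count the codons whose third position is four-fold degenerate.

4

Codon 1 GUG (Val): third position 4-fold.
Codon 2 ACG (Thr): third position 4-fold.
Codon 3 AGA (Arg): third position 2-fold.
Codon 4 GGC (Gly): third position 4-fold.
Codon 5 CCC (Pro): third position 4-fold.
Codon 6 UAC (Tyr): third position 2-fold.
Four-fold degenerate third positions: 4.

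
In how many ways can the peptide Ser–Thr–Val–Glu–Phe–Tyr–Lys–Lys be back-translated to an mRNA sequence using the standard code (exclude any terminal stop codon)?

Ser: 6 codons.
Thr: 4 codons.
Val: 4 codons.
Glu: 2 codons.
Phe: 2 codons.
Tyr: 2 codons.
Lys: 2 codons.
Lys: 2 codons.
6 × 4 × 4 × 2 × 2 × 2 × 2 × 2 = 3072.

3072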